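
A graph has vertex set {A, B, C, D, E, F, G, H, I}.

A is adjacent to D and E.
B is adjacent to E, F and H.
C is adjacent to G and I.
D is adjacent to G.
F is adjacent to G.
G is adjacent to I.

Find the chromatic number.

C, G, I form a triangle, so at least 3 colors are needed.
A valid assignment using 3 colors: A=1, B=1, C=3, D=2, E=2, F=2, G=1, H=2, I=2. No two adjacent vertices share a color.

3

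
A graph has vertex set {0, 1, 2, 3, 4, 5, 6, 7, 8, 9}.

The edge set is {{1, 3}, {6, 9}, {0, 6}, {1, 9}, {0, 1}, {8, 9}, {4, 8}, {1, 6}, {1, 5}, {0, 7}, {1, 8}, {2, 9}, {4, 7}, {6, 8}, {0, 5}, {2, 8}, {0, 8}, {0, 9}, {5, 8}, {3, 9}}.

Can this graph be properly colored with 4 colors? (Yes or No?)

No

0, 1, 6, 8, 9 are mutually adjacent (a clique of size 5), so at least 5 colors are needed.
So 4 colors are not enough.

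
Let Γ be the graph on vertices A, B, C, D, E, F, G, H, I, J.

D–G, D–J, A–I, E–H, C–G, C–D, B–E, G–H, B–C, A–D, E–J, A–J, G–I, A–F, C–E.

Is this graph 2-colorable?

A, D, J are mutually adjacent, so at least 3 colors are needed.
So 2 colors are not enough.

No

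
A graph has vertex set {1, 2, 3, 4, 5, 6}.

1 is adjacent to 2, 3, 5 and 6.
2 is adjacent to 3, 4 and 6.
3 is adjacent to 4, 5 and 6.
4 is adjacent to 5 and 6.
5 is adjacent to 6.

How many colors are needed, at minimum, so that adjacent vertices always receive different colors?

4

1, 2, 3, 6 are mutually adjacent (a clique of size 4), so at least 4 colors are needed.
4 colors suffice: color red → {6}; color blue → {3}; color green → {1, 4}; color yellow → {2, 5}. Each edge has distinct colors on its endpoints.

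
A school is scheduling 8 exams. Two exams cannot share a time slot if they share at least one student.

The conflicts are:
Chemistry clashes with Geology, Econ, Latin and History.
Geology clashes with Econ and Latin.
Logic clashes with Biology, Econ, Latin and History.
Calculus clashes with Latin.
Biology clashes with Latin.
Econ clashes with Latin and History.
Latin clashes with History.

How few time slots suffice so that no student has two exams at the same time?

4

Chemistry, Geology, Econ, Latin pairwise conflict, so at least 4 time slots are needed.
Using 4 time slots: Chemistry=3, Geology=4, Logic=3, Calculus=2, Biology=2, Econ=2, Latin=1, History=4. No two conflicting exams share a time slot.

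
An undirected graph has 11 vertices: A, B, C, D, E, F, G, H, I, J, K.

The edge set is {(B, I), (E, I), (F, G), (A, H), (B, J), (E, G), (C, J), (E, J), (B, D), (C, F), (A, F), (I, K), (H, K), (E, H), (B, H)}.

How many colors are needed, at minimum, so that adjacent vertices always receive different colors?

The cycle F-A-H-E-G-F has odd length 5, so it cannot be 2-colored; at least 3 colors are needed.
A valid assignment using 3 colors: A=blue, B=blue, C=blue, D=red, E=blue, F=red, G=green, H=red, I=red, J=red, K=blue. No two adjacent vertices share a color.

3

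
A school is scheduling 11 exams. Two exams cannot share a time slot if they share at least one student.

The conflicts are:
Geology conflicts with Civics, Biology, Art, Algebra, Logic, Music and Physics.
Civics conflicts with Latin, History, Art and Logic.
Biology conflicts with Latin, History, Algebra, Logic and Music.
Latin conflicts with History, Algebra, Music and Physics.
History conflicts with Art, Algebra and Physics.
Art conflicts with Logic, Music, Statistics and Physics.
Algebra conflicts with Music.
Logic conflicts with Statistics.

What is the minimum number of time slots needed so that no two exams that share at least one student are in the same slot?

4

Geology, Biology, Algebra, Music all conflict with each other, so at least 4 time slots are needed.
4 time slots suffice: time slot 1 → {Geology, Latin, Statistics}; time slot 2 → {Biology, Art}; time slot 3 → {History, Logic, Music}; time slot 4 → {Civics, Algebra, Physics}. Each listed conflict is separated.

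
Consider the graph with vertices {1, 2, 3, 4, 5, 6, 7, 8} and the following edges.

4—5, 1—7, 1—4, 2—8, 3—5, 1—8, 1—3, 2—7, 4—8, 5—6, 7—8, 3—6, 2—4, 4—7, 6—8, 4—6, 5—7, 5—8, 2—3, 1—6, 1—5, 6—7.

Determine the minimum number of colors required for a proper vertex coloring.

1, 4, 5, 6, 7, 8 are pairwise adjacent (a clique of size 6), so at least 6 colors are needed.
6 colors suffice: 1=orange, 2=red, 3=blue, 4=yellow, 5=green, 6=red, 7=blue, 8=purple. Each edge has distinct colors on its endpoints.

6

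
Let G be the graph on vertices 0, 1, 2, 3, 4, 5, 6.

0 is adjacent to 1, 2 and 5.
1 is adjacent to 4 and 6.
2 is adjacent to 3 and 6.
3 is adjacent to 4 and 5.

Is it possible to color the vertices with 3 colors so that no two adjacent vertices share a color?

The chromatic number is 3. The cycle 3-4-1-0-5-3 has odd length 5, so it cannot be 2-colored; at least 3 colors are needed.
3 colors suffice: 0=b, 1=a, 2=a, 3=b, 4=c, 5=a, 6=b.
That is already a proper 3-coloring.

Yes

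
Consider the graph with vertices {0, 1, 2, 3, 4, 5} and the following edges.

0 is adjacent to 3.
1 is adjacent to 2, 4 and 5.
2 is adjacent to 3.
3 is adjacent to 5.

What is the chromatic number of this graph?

0 and 3 are adjacent, so at least 2 colors are needed.
2 colors suffice: color a → {1, 3}; color b → {0, 2, 4, 5}. No two adjacent vertices share a color.

2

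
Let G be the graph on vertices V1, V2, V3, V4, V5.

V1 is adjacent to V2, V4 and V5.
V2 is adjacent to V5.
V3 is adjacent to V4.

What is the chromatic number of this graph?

3

V1, V2, V5 form a triangle, so at least 3 colors are needed.
3 colors suffice: color 1 → {V1, V3}; color 2 → {V4, V5}; color 3 → {V2}. Each edge has distinct colors on its endpoints.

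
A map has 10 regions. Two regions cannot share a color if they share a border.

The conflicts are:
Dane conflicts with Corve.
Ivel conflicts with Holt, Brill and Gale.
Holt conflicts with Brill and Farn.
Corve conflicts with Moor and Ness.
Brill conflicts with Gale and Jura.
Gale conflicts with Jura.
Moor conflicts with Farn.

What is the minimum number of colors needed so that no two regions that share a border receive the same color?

Ivel, Brill, Gale pairwise conflict, so at least 3 colors are needed.
3 colors suffice: color 1 → {Corve, Brill, Farn}; color 2 → {Dane, Ivel, Moor, Jura, Ness}; color 3 → {Holt, Gale}. Each listed conflict is separated.

3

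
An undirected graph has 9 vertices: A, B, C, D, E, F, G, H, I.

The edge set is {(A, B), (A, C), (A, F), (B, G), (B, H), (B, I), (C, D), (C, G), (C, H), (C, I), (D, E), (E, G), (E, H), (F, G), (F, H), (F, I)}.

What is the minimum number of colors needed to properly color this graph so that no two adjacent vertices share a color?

2

A and B are adjacent, so at least 2 colors are needed.
2 colors suffice: color red → {B, C, E, F}; color blue → {A, D, G, H, I}. Every edge joins two different colors.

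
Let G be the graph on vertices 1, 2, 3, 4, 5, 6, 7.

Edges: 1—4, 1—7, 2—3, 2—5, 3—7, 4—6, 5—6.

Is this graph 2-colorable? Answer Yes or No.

No

The cycle 2-3-7-1-4-6-5-2 has odd length 7, so it cannot be 2-colored; at least 3 colors are needed.
So 2 colors are not enough.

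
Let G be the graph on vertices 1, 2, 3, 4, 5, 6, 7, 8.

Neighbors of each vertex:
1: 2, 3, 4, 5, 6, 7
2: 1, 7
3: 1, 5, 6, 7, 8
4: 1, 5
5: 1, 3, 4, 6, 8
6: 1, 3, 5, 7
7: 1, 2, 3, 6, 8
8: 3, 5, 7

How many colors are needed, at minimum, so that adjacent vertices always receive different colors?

4

1, 3, 6, 7 are mutually adjacent (a clique of size 4), so at least 4 colors are needed.
4 colors suffice: color red → {1, 8}; color blue → {5, 7}; color green → {2, 3, 4}; color yellow → {6}. Every edge joins two different colors.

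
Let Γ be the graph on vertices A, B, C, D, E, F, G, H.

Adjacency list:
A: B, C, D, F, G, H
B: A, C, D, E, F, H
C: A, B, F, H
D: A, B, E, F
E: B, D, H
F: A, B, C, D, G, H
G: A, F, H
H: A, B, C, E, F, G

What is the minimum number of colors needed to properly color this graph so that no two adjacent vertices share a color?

A, B, C, F, H are mutually adjacent (a clique of size 5), so at least 5 colors are needed.
5 colors suffice: color 1 → {A, E}; color 2 → {B, G}; color 3 → {F}; color 4 → {D, H}; color 5 → {C}. No two adjacent vertices share a color.

5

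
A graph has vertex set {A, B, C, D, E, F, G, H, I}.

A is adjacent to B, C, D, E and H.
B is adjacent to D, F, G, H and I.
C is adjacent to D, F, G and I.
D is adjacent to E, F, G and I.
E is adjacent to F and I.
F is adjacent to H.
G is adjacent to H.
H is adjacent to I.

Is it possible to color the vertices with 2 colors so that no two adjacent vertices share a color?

No

B, G, H form a triangle, so at least 3 colors are needed.
So 2 colors are not enough.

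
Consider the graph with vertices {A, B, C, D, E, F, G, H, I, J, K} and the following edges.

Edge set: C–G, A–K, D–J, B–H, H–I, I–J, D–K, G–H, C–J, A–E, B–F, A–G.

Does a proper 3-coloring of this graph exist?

The chromatic number is 3. The cycle H-I-J-C-G-H has odd length 5, so it cannot be 2-colored; at least 3 colors are needed.
One proper 3-coloring: A=2, B=1, C=2, D=2, E=1, F=2, G=1, H=2, I=3, J=1, K=1.
That is already a proper 3-coloring.

Yes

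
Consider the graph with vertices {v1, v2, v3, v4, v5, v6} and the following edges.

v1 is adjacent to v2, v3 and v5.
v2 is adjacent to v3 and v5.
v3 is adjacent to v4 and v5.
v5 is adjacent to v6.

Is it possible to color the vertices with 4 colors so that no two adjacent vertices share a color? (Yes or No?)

Yes

The chromatic number is 4. v1, v2, v3, v5 form a clique, so at least 4 colors are needed.
4 colors suffice: color red → {v4, v5}; color blue → {v3, v6}; color green → {v2}; color yellow → {v1}.
That is already a proper 4-coloring.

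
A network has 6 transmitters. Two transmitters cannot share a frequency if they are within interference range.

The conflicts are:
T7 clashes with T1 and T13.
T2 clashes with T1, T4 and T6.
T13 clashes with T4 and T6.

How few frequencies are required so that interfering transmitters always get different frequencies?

The cycle T4-T13-T7-T1-T2-T4 has odd length 5, so it cannot be 2-colored; at least 3 frequencies are needed.
3 frequencies suffice: frequency 1 → {T2, T13}; frequency 2 → {T7, T4, T6}; frequency 3 → {T1}. Every pair that conflicts lands in different frequencies.

3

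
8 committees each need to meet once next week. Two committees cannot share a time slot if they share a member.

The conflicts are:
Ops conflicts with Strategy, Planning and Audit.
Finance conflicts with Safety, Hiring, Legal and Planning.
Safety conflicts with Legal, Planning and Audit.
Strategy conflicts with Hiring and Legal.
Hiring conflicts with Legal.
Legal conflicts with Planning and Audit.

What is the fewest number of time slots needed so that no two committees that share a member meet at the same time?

Finance, Safety, Legal, Planning all conflict with each other, so at least 4 time slots are needed.
A valid assignment using 4 time slots: Ops=1, Finance=3, Safety=2, Strategy=3, Hiring=2, Legal=1, Planning=4, Audit=3. Every pair that conflicts lands in different time slots.

4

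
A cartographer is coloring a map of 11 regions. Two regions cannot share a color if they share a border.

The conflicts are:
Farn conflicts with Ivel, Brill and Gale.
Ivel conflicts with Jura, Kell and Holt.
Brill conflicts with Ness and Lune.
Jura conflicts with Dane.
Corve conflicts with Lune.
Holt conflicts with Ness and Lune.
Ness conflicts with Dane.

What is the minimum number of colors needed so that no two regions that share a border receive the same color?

3

The cycle Farn-Brill-Lune-Holt-Ivel-Farn has odd length 5, so it cannot be 2-colored; at least 3 colors are needed.
One proper 3-coloring: Farn=2, Ivel=1, Brill=3, Jura=3, Corve=2, Gale=1, Kell=2, Holt=2, Ness=1, Lune=1, Dane=2. No two conflicting regions share a color.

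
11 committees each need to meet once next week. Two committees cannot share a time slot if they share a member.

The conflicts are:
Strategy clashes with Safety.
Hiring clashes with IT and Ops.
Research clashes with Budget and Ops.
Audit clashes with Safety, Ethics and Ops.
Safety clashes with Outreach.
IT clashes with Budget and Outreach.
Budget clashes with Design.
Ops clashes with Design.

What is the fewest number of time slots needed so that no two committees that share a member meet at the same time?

The cycle Budget-Research-Ops-Hiring-IT-Budget has odd length 5, so it cannot be 2-colored; at least 3 time slots are needed.
3 time slots suffice: time slot 1 → {Safety, Budget, Ethics, Ops}; time slot 2 → {Strategy, Research, Audit, IT, Design}; time slot 3 → {Hiring, Outreach}. Every pair that conflicts lands in different time slots.

3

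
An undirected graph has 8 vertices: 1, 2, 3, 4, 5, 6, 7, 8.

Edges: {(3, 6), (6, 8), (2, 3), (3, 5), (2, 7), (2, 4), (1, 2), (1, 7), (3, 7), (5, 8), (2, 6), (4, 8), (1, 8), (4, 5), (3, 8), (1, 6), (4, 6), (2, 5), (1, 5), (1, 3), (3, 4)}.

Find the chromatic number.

3, 4, 6, 8 form a clique, so at least 4 colors are needed.
4 colors suffice: color red → {3}; color blue → {1, 4}; color green → {2, 8}; color yellow → {5, 6, 7}. Every edge joins two different colors.

4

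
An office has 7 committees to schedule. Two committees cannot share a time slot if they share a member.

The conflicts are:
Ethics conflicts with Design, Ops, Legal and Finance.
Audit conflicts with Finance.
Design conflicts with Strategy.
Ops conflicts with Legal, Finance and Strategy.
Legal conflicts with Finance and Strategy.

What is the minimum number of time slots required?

4

Ethics, Ops, Legal, Finance are mutually in conflict, so at least 4 time slots are needed.
Using 4 time slots: Ethics=1, Audit=1, Design=2, Ops=4, Legal=2, Finance=3, Strategy=1. No two conflicting committees share a time slot.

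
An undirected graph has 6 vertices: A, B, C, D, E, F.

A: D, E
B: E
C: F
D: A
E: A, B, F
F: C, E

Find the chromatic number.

2

E and F are adjacent, so at least 2 colors are needed.
2 colors suffice: color red → {C, D, E}; color blue → {A, B, F}. Every edge joins two different colors.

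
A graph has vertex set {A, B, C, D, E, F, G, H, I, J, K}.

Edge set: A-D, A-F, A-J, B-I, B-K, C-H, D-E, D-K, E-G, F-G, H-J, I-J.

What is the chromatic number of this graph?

The cycle G-E-D-A-F-G has odd length 5, so it cannot be 2-colored; at least 3 colors are needed.
One proper 3-coloring: A=blue, B=red, C=red, D=red, E=blue, F=green, G=red, H=blue, I=blue, J=red, K=blue. No two adjacent vertices share a color.

3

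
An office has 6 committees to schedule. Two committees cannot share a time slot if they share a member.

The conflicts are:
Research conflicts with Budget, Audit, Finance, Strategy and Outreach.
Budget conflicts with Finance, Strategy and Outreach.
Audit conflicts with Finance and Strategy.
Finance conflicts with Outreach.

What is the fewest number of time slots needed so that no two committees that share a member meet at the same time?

Research, Budget, Finance, Outreach are mutually in conflict, so at least 4 time slots are needed.
4 time slots suffice: time slot 1 → {Research}; time slot 2 → {Budget, Audit}; time slot 3 → {Finance, Strategy}; time slot 4 → {Outreach}. Every pair that conflicts lands in different time slots.

4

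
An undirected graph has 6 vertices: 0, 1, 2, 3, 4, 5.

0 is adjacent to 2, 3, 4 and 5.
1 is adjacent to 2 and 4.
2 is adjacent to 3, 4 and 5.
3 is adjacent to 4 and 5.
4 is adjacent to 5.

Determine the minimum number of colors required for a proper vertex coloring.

5

0, 2, 3, 4, 5 form a clique, so at least 5 colors are needed.
5 colors suffice: color a → {2}; color b → {4}; color c → {1, 3}; color d → {5}; color e → {0}. No two adjacent vertices share a color.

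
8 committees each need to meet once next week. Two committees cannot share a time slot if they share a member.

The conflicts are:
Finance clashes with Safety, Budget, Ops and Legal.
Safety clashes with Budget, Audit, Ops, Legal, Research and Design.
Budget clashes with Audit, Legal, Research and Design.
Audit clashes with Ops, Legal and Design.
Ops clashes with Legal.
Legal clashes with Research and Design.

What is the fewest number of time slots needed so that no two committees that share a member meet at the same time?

5

Safety, Budget, Audit, Legal, Design all conflict with each other, so at least 5 time slots are needed.
5 time slots suffice: time slot 1 → {Legal}; time slot 2 → {Safety}; time slot 3 → {Budget, Ops}; time slot 4 → {Finance, Audit, Research}; time slot 5 → {Design}. Each listed conflict is separated.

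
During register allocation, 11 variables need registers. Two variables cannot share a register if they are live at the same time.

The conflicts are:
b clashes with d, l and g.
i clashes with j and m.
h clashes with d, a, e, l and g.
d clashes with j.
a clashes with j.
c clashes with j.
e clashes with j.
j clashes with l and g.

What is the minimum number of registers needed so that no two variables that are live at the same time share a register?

2

h and g conflict, so at least 2 registers are needed.
2 registers suffice: register 1 → {b, h, j, m}; register 2 → {i, d, a, c, e, l, g}. No two conflicting variables share a register.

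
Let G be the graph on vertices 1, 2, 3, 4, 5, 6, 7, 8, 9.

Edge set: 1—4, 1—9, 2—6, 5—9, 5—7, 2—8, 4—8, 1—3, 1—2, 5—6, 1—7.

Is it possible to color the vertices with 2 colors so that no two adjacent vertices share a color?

No

The cycle 2-6-5-9-1-2 has odd length 5, so it cannot be 2-colored; at least 3 colors are needed.
So 2 colors are not enough.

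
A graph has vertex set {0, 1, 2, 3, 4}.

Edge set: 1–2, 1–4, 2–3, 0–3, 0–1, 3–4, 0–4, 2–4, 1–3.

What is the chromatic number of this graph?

4

0, 1, 3, 4 are pairwise adjacent (a clique of size 4), so at least 4 colors are needed.
A valid assignment using 4 colors: 0=d, 1=a, 2=d, 3=b, 4=c. No two adjacent vertices share a color.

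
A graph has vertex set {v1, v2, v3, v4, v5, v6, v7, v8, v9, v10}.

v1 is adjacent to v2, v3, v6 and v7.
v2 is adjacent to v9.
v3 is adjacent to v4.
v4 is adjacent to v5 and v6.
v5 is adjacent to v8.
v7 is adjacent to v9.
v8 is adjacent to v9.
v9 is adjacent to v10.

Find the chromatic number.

The cycle v6-v1-v7-v9-v8-v5-v4-v6 has odd length 7, so it cannot be 2-colored; at least 3 colors are needed.
3 colors suffice: v1=1, v2=2, v3=2, v4=1, v5=3, v6=2, v7=2, v8=2, v9=1, v10=2. Every edge joins two different colors.

3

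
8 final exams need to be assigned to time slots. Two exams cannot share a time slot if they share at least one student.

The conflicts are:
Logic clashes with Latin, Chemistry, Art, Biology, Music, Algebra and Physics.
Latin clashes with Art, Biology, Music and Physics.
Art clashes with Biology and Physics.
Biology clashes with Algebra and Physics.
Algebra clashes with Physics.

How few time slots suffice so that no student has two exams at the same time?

Logic, Latin, Art, Biology, Physics all conflict with each other, so at least 5 time slots are needed.
5 time slots suffice: time slot 1 → {Logic}; time slot 2 → {Chemistry, Biology, Music}; time slot 3 → {Physics}; time slot 4 → {Latin, Algebra}; time slot 5 → {Art}. No two conflicting exams share a time slot.

5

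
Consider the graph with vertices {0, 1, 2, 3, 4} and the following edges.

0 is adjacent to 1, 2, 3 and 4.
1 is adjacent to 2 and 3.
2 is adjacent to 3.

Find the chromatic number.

4

0, 1, 2, 3 form a clique, so at least 4 colors are needed.
One proper 4-coloring: 0=red, 1=yellow, 2=blue, 3=green, 4=blue. Each edge has distinct colors on its endpoints.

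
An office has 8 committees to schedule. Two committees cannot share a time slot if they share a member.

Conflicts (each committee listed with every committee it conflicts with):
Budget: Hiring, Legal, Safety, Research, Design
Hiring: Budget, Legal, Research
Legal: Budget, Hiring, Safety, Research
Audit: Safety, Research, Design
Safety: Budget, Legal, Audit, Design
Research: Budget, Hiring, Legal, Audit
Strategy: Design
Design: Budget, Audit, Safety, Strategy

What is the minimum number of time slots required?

4

Budget, Hiring, Legal, Research all conflict with each other, so at least 4 time slots are needed.
Using 4 time slots: Budget=1, Hiring=3, Legal=4, Audit=1, Safety=3, Research=2, Strategy=1, Design=2. Every pair that conflicts lands in different time slots.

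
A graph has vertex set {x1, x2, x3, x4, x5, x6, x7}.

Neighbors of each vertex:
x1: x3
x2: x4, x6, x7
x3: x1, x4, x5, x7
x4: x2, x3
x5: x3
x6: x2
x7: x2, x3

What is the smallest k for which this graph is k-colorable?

2

x1 and x3 are adjacent, so at least 2 colors are needed.
2 colors suffice: color 1 → {x2, x3}; color 2 → {x1, x4, x5, x6, x7}. No two adjacent vertices share a color.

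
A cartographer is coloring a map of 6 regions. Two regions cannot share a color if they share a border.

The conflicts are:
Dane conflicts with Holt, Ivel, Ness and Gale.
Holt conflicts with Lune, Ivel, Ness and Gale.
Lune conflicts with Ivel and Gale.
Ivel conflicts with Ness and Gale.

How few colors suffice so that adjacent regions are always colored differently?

4

Holt, Lune, Ivel, Gale pairwise conflict, so at least 4 colors are needed.
4 colors suffice: color 1 → {Holt}; color 2 → {Ivel}; color 3 → {Ness, Gale}; color 4 → {Dane, Lune}. Every pair that conflicts lands in different colors.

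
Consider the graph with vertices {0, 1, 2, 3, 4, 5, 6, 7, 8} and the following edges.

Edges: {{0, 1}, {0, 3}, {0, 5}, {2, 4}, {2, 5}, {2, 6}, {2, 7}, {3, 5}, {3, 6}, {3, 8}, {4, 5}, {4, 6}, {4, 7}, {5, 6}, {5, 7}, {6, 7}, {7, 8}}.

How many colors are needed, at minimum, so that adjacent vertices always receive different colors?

5

2, 4, 5, 6, 7 are mutually adjacent (a clique of size 5), so at least 5 colors are needed.
A valid assignment using 5 colors: 0=b, 1=a, 2=e, 3=c, 4=d, 5=a, 6=b, 7=c, 8=a. No two adjacent vertices share a color.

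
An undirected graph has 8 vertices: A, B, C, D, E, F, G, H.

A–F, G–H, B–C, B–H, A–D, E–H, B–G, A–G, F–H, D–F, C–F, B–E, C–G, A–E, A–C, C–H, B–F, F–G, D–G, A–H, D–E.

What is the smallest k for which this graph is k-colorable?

5

A, C, F, G, H form a clique, so at least 5 colors are needed.
5 colors suffice: color 1 → {E, F}; color 2 → {G}; color 3 → {D, H}; color 4 → {A, B}; color 5 → {C}. Each edge has distinct colors on its endpoints.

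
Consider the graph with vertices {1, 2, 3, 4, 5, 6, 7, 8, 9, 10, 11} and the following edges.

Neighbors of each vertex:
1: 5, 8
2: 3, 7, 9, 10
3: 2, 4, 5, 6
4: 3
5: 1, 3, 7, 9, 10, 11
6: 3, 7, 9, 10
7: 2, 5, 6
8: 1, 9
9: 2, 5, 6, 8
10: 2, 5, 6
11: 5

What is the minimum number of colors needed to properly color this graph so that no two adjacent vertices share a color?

2

5 and 7 are adjacent, so at least 2 colors are needed.
2 colors suffice: color red → {2, 4, 5, 6, 8}; color blue → {1, 3, 7, 9, 10, 11}. No two adjacent vertices share a color.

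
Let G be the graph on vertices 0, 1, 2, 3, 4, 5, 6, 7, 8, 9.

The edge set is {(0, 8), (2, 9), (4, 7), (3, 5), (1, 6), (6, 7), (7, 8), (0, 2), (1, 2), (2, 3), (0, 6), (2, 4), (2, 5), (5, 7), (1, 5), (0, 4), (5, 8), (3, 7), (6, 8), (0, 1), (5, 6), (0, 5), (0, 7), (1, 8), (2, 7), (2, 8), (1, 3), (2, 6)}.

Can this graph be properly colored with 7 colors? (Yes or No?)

The chromatic number is 6. 0, 1, 2, 5, 6, 8 form a clique, so at least 6 colors are needed.
A valid assignment using 6 colors: 0=blue, 1=yellow, 2=red, 3=blue, 4=green, 5=green, 6=orange, 7=yellow, 8=purple, 9=blue.
Since 7 ≥ 6, a proper 7-coloring certainly exists.

Yes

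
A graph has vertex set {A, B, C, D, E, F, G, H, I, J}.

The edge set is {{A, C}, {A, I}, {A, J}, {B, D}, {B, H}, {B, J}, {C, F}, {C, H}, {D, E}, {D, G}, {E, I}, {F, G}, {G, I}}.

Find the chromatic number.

3

The cycle H-B-J-A-C-H has odd length 5, so it cannot be 2-colored; at least 3 colors are needed.
3 colors suffice: A=2, B=1, C=1, D=3, E=2, F=3, G=2, H=2, I=1, J=3. Each edge has distinct colors on its endpoints.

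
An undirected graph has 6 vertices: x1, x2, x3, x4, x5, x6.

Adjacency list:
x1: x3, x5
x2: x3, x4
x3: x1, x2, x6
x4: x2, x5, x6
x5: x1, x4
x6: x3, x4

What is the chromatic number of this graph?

3

The cycle x5-x1-x3-x6-x4-x5 has odd length 5, so it cannot be 2-colored; at least 3 colors are needed.
3 colors suffice: x1=2, x2=2, x3=1, x4=1, x5=3, x6=2. Each edge has distinct colors on its endpoints.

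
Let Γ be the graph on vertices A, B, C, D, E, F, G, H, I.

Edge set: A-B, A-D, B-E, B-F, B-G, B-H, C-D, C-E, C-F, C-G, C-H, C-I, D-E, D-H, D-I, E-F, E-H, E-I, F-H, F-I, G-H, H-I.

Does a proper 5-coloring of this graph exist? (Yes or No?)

Yes

The chromatic number is 5. C, D, E, H, I are mutually adjacent (a clique of size 5), so at least 5 colors are needed.
5 colors suffice: color red → {A, H}; color blue → {E, G}; color green → {B, C}; color yellow → {D, F}; color purple → {I}.
That is already a proper 5-coloring.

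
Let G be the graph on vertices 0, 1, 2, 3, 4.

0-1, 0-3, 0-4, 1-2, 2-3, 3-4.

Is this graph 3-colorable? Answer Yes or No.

The chromatic number is 3. 0, 3, 4 are pairwise adjacent, so at least 3 colors are needed.
3 colors suffice: color a → {0, 2}; color b → {1, 3}; color c → {4}.
That is already a proper 3-coloring.

Yes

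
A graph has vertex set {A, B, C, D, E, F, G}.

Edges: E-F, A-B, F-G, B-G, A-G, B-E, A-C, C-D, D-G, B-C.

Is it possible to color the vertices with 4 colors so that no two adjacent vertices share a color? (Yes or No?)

Yes

The chromatic number is 3. A, B, G form a triangle, so at least 3 colors are needed.
3 colors suffice: color 1 → {C, E, G}; color 2 → {B, D, F}; color 3 → {A}.
Since 4 ≥ 3, a proper 4-coloring certainly exists.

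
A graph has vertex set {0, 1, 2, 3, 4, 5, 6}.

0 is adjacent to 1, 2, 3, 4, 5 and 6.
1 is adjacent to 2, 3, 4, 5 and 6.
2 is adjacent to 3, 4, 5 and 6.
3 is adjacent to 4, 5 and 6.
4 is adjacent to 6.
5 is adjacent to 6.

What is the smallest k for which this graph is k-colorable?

0, 1, 2, 3, 5, 6 form a clique, so at least 6 colors are needed.
6 colors suffice: color a → {2}; color b → {6}; color c → {0}; color d → {1}; color e → {3}; color f → {4, 5}. Each edge has distinct colors on its endpoints.

6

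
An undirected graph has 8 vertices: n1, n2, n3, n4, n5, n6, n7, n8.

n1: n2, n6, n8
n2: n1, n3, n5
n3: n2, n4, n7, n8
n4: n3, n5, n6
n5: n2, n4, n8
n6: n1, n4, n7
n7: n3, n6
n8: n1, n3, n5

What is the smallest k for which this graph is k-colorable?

The cycle n1-n2-n5-n4-n6-n1 has odd length 5, so it cannot be 2-colored; at least 3 colors are needed.
3 colors suffice: color 1 → {n3, n5, n6}; color 2 → {n1, n4, n7}; color 3 → {n2, n8}. Every edge joins two different colors.

3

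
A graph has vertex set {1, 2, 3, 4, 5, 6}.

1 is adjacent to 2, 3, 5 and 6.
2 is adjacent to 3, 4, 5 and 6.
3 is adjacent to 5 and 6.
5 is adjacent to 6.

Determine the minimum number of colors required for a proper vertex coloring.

5

1, 2, 3, 5, 6 form a clique, so at least 5 colors are needed.
One proper 5-coloring: 1=purple, 2=red, 3=yellow, 4=blue, 5=blue, 6=green. Each edge has distinct colors on its endpoints.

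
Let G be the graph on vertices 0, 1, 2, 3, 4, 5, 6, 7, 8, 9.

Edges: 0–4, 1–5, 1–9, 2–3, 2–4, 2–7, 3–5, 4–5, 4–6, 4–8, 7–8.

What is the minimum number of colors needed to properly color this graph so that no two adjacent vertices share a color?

0 and 4 are adjacent, so at least 2 colors are needed.
2 colors suffice: color red → {1, 3, 4, 7}; color blue → {0, 2, 5, 6, 8, 9}. No two adjacent vertices share a color.

2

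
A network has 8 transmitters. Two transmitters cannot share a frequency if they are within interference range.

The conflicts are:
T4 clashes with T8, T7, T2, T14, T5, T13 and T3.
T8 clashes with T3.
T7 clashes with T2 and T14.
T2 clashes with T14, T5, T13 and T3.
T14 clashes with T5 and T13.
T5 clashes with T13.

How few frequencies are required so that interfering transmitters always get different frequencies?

5

T4, T2, T14, T5, T13 are mutually in conflict, so at least 5 frequencies are needed.
5 frequencies suffice: T4=1, T8=2, T7=4, T2=2, T14=3, T5=4, T13=5, T3=3. Each listed conflict is separated.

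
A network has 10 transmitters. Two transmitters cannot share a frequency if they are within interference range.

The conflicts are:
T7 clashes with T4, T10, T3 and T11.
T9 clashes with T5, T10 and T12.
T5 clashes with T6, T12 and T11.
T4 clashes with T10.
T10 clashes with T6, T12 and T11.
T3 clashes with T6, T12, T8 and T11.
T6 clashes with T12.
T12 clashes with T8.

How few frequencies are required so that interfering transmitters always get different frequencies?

T9, T10, T12 are mutually in conflict, so at least 3 frequencies are needed.
A valid assignment using 3 frequencies: T7=3, T9=3, T5=1, T4=2, T10=1, T3=1, T6=3, T12=2, T8=3, T11=2. No two conflicting transmitters share a frequency.

3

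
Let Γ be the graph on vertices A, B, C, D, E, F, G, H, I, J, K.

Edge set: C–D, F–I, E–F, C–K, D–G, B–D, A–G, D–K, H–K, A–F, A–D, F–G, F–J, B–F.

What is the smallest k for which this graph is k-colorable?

3

A, D, G form a triangle, so at least 3 colors are needed.
One proper 3-coloring: A=2, B=2, C=3, D=1, E=2, F=1, G=3, H=1, I=2, J=2, K=2. Every edge joins two different colors.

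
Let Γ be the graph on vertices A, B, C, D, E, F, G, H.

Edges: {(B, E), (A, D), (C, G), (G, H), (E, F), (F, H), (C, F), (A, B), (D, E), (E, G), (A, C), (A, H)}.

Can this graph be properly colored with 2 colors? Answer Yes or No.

No

The cycle E-B-A-C-G-E has odd length 5, so it cannot be 2-colored; at least 3 colors are needed.
So 2 colors are not enough.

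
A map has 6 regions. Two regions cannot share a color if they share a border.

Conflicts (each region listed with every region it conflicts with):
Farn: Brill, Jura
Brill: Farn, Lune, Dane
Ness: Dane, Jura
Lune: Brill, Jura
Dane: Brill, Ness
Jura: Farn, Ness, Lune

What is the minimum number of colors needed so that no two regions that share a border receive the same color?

3

The cycle Dane-Brill-Lune-Jura-Ness-Dane has odd length 5, so it cannot be 2-colored; at least 3 colors are needed.
3 colors suffice: color 1 → {Brill, Jura}; color 2 → {Farn, Ness, Lune}; color 3 → {Dane}. No two conflicting regions share a color.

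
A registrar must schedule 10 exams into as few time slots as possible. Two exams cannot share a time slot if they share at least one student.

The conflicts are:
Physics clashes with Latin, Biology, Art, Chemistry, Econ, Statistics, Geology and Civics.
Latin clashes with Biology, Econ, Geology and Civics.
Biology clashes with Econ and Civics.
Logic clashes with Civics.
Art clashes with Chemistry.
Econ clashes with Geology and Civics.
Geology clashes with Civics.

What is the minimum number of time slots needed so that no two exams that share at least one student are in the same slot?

5

Physics, Latin, Biology, Econ, Civics pairwise conflict, so at least 5 time slots are needed.
5 time slots suffice: time slot 1 → {Physics, Logic}; time slot 2 → {Chemistry, Statistics, Civics}; time slot 3 → {Latin, Art}; time slot 4 → {Econ}; time slot 5 → {Biology, Geology}. Each listed conflict is separated.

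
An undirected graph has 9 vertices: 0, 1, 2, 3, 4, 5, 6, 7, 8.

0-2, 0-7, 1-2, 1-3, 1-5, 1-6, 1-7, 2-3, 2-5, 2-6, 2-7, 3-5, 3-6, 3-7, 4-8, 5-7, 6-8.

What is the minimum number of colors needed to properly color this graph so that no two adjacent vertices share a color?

1, 2, 3, 5, 7 form a clique, so at least 5 colors are needed.
5 colors suffice: color a → {2, 8}; color b → {4, 6, 7}; color c → {0, 1}; color d → {3}; color e → {5}. No two adjacent vertices share a color.

5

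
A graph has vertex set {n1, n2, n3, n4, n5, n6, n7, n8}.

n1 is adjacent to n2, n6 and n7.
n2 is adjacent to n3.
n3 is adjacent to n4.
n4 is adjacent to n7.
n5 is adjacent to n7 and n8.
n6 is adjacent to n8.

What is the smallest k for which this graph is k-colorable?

3

The cycle n1-n7-n5-n8-n6-n1 has odd length 5, so it cannot be 2-colored; at least 3 colors are needed.
3 colors suffice: n1=B, n2=G, n3=R, n4=B, n5=B, n6=R, n7=R, n8=G. Every edge joins two different colors.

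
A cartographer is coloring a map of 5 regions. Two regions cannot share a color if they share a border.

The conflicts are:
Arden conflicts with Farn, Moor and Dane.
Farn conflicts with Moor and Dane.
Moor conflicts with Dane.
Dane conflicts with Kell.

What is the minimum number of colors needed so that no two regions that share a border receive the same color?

4

Arden, Farn, Moor, Dane are mutually in conflict, so at least 4 colors are needed.
One proper 4-coloring: Arden=3, Farn=4, Moor=2, Dane=1, Kell=2. Each listed conflict is separated.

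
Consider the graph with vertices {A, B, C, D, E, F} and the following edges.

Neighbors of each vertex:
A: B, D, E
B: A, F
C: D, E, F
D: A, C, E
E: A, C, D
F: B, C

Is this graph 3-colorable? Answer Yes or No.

The chromatic number is 3. C, D, E are mutually adjacent, so at least 3 colors are needed.
3 colors suffice: color red → {A, C}; color blue → {D, F}; color green → {B, E}.
That is already a proper 3-coloring.

Yes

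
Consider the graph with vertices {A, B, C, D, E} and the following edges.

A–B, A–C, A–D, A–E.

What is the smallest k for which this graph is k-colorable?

A and C are adjacent, so at least 2 colors are needed.
2 colors suffice: color 1 → {A}; color 2 → {B, C, D, E}. Every edge joins two different colors.

2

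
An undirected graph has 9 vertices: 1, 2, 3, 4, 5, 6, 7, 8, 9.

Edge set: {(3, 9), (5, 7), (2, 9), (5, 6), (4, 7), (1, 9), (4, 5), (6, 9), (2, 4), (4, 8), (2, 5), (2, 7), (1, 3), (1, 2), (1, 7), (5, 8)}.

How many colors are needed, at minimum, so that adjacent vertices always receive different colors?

4

2, 4, 5, 7 form a clique, so at least 4 colors are needed.
A valid assignment using 4 colors: 1=d, 2=a, 3=a, 4=d, 5=b, 6=a, 7=c, 8=a, 9=b. Every edge joins two different colors.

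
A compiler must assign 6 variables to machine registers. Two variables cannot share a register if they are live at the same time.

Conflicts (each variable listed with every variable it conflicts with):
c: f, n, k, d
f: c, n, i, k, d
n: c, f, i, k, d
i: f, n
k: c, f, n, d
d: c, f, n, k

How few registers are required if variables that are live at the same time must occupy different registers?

c, f, n, k, d pairwise conflict, so at least 5 registers are needed.
Using 5 registers: c=5, f=1, n=2, i=3, k=3, d=4. Each listed conflict is separated.

5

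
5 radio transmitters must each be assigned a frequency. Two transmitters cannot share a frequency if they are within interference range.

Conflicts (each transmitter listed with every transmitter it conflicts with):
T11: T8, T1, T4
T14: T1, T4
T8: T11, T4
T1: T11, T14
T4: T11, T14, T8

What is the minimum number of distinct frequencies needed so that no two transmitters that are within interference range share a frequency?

3

T11, T8, T4 are mutually in conflict, so at least 3 frequencies are needed.
3 frequencies suffice: T11=1, T14=1, T8=3, T1=2, T4=2. Each listed conflict is separated.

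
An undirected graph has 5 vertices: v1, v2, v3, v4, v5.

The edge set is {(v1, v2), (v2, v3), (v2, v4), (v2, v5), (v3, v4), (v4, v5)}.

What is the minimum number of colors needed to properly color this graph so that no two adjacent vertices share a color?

v2, v4, v5 are pairwise adjacent, so at least 3 colors are needed.
One proper 3-coloring: v1=2, v2=1, v3=3, v4=2, v5=3. Every edge joins two different colors.

3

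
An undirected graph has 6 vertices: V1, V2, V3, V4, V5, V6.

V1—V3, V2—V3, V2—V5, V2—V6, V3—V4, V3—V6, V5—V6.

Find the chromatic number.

V2, V5, V6 are pairwise adjacent, so at least 3 colors are needed.
3 colors suffice: V1=2, V2=2, V3=1, V4=2, V5=1, V6=3. Every edge joins two different colors.

3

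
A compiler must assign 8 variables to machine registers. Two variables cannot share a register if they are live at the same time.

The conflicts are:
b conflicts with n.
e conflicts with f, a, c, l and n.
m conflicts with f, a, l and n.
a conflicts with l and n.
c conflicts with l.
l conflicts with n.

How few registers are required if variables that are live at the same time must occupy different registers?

e, a, l, n all conflict with each other, so at least 4 registers are needed.
A valid assignment using 4 registers: b=1, e=1, m=1, f=2, a=4, c=2, l=3, n=2. Every pair that conflicts lands in different registers.

4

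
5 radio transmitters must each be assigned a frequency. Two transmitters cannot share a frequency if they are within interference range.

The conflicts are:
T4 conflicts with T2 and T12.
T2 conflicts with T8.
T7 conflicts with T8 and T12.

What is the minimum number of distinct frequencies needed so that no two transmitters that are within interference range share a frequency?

The cycle T2-T4-T12-T7-T8-T2 has odd length 5, so it cannot be 2-colored; at least 3 frequencies are needed.
3 frequencies suffice: T4=3, T2=2, T7=2, T8=1, T12=1. Each listed conflict is separated.

3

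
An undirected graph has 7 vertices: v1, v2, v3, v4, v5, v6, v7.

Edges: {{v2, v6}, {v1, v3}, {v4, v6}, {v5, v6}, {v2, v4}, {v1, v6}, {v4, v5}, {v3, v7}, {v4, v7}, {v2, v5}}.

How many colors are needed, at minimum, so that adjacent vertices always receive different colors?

4

v2, v4, v5, v6 form a clique, so at least 4 colors are needed.
One proper 4-coloring: v1=G, v2=G, v3=B, v4=B, v5=Y, v6=R, v7=R. Each edge has distinct colors on its endpoints.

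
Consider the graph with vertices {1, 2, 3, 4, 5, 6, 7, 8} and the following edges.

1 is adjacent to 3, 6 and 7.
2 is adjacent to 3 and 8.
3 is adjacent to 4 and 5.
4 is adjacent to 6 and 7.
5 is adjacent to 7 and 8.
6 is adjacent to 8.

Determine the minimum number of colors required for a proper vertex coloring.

3

The cycle 1-3-5-8-6-1 has odd length 5, so it cannot be 2-colored; at least 3 colors are needed.
3 colors suffice: 1=blue, 2=blue, 3=red, 4=blue, 5=blue, 6=red, 7=red, 8=green. Every edge joins two different colors.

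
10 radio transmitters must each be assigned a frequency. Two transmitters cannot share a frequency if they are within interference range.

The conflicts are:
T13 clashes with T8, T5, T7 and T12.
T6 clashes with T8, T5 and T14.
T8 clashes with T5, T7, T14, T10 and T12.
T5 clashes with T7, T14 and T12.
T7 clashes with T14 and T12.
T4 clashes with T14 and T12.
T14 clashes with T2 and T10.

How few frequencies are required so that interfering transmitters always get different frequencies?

T13, T8, T5, T7, T12 are mutually in conflict, so at least 5 frequencies are needed.
Using 5 frequencies: T13=5, T6=4, T8=2, T5=3, T7=4, T4=2, T14=1, T2=2, T10=3, T12=1. No two conflicting transmitters share a frequency.

5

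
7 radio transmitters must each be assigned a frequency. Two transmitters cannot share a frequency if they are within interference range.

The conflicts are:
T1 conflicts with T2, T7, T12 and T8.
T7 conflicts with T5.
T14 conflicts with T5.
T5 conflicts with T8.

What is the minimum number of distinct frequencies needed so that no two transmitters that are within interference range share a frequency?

T1 and T7 conflict, so at least 2 frequencies are needed.
2 frequencies suffice: frequency 1 → {T1, T5}; frequency 2 → {T2, T7, T14, T12, T8}. Every pair that conflicts lands in different frequencies.

2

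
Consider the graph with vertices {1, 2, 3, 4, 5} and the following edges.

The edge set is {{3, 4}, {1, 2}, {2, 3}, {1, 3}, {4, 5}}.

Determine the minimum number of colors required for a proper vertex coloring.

3

1, 2, 3 are pairwise adjacent, so at least 3 colors are needed.
3 colors suffice: color red → {3, 5}; color blue → {2, 4}; color green → {1}. Every edge joins two different colors.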